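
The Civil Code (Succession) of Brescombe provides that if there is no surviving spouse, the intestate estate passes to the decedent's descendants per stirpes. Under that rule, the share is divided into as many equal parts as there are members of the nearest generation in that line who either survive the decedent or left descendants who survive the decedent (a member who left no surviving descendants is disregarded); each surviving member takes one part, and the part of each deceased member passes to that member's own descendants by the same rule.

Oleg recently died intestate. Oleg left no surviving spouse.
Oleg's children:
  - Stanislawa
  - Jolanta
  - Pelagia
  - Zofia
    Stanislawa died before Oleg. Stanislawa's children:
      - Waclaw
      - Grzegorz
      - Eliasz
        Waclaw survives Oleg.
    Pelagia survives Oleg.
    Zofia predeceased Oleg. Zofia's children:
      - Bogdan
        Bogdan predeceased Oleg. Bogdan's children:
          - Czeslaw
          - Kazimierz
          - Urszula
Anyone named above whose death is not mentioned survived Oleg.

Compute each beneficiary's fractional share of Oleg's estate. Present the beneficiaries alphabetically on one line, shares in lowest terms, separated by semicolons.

Czeslaw 1/12; Eliasz 1/12; Grzegorz 1/12; Jolanta 1/4; Kazimierz 1/12; Pelagia 1/4; Urszula 1/12; Waclaw 1/12

There is no surviving spouse, so the entire estate passes to Oleg's descendants per stirpes.
The estate is divided into 4 equal shares of 1/4 among Stanislawa, Jolanta, Pelagia, Zofia.
Stanislawa predeceased; the 1/4 allotted to Stanislawa's branch passes to Stanislawa's issue by representation.
The 1/4 is divided into 3 equal shares of 1/12 among Waclaw, Grzegorz, Eliasz.
Waclaw is living and takes 1/12.
Grzegorz is living and takes 1/12.
Eliasz is living and takes 1/12.
Jolanta is living and takes 1/4.
Pelagia is living and takes 1/4.
Zofia predeceased; the 1/4 allotted to Zofia's branch passes to Zofia's issue by representation.
Bogdan's line is the sole branch at this level, so the full 1/4 passes to Bogdan's issue by representation.
The 1/4 is divided into 3 equal shares of 1/12 among Czeslaw, Kazimierz, Urszula.
Czeslaw is living and takes 1/12.
Kazimierz is living and takes 1/12.
Urszula is living and takes 1/12.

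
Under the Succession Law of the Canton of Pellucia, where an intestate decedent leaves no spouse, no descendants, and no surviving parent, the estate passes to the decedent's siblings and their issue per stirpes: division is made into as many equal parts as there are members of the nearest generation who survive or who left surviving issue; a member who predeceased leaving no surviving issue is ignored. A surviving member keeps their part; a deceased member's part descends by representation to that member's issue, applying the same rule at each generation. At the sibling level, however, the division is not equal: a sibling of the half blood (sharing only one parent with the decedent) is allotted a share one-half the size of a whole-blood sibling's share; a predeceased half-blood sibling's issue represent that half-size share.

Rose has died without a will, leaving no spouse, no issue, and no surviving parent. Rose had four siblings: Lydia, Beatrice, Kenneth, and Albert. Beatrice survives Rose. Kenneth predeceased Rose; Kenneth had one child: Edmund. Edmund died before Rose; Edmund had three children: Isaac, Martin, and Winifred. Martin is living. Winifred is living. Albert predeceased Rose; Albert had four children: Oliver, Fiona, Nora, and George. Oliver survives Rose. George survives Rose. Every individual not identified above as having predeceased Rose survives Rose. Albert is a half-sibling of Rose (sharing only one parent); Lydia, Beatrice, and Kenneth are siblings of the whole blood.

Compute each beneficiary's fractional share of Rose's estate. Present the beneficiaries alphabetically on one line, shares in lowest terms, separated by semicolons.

Beatrice 2/7; Fiona 1/28; George 1/28; Isaac 2/21; Lydia 2/7; Martin 2/21; Nora 1/28; Oliver 1/28; Winifred 2/21

No spouse, descendants, or parent survives, so the estate passes to Rose's siblings per stirpes.
Half-blood siblings count for one-half the weight of whole-blood siblings at the initial division.
Dividing 1 in proportion to weights (total weight 7/2): Lydia (weight 1) → 2/7; Beatrice (weight 1) → 2/7; Kenneth (weight 1) → 2/7; Albert (weight 1/2) → 1/7.
Lydia is living and takes 2/7.
Beatrice is living and takes 2/7.
Kenneth predeceased; the 2/7 allotted to Kenneth's branch passes to Kenneth's issue by representation.
Edmund's line is the sole branch at this level, so the full 2/7 passes to Edmund's issue by representation.
The 2/7 is divided into 3 equal shares of 2/21 among Isaac, Martin, Winifred.
Isaac is living and takes 2/21.
Martin is living and takes 2/21.
Winifred is living and takes 2/21.
Albert predeceased; the 1/7 allotted to Albert's branch passes to Albert's issue by representation.
The 1/7 is divided into 4 equal shares of 1/28 among Oliver, Fiona, Nora, George.
Oliver is living and takes 1/28.
Fiona is living and takes 1/28.
Nora is living and takes 1/28.
George is living and takes 1/28.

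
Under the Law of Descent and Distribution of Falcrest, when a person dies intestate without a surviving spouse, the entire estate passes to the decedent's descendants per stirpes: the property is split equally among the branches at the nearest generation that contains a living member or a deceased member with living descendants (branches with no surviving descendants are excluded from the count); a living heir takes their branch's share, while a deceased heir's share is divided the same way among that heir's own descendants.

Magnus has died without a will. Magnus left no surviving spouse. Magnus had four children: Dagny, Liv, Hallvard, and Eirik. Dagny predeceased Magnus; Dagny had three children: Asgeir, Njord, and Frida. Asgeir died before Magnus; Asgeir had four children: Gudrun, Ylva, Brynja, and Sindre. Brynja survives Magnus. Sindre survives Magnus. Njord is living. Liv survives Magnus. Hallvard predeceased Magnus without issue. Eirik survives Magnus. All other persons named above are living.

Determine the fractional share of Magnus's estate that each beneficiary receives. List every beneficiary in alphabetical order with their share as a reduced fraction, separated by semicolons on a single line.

There is no surviving spouse, so the entire estate passes to Magnus's descendants per stirpes.
Hallvard left no surviving issue, so that branch lapses and is disregarded.
The estate is divided into 3 equal shares of 1/3 among Dagny, Liv, Eirik.
Dagny predeceased; the 1/3 allotted to Dagny's branch passes to Dagny's issue by representation.
The 1/3 is divided into 3 equal shares of 1/9 among Asgeir, Njord, Frida.
Asgeir predeceased; the 1/9 allotted to Asgeir's branch passes to Asgeir's issue by representation.
The 1/9 is divided into 4 equal shares of 1/36 among Gudrun, Ylva, Brynja, Sindre.
Gudrun is living and takes 1/36.
Ylva is living and takes 1/36.
Brynja is living and takes 1/36.
Sindre is living and takes 1/36.
Njord is living and takes 1/9.
Frida is living and takes 1/9.
Liv is living and takes 1/3.
Eirik is living and takes 1/3.

Brynja 1/36; Eirik 1/3; Frida 1/9; Gudrun 1/36; Liv 1/3; Njord 1/9; Sindre 1/36; Ylva 1/36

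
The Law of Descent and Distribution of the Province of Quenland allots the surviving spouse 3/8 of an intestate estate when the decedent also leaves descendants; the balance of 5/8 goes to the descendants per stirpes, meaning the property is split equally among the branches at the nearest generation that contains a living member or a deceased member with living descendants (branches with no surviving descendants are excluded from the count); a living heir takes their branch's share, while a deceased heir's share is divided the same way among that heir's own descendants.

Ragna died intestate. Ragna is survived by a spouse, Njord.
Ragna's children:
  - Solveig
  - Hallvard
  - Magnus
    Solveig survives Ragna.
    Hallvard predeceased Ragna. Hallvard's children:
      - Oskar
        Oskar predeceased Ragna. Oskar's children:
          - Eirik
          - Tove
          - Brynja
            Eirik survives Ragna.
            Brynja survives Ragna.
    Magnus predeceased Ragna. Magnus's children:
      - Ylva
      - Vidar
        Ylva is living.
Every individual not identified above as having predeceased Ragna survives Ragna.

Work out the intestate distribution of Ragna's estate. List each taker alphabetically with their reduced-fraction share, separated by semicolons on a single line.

Brynja 5/72; Eirik 5/72; Njord 3/8; Solveig 5/24; Tove 5/72; Vidar 5/48; Ylva 5/48

Njord, as surviving spouse, takes 3/8.
The remaining 5/8 passes to Ragna's descendants per stirpes.
The 5/8 is divided into 3 equal shares of 5/24 among Solveig, Hallvard, Magnus.
Solveig is living and takes 5/24.
Hallvard predeceased; the 5/24 allotted to Hallvard's branch passes to Hallvard's issue by representation.
Oskar's line is the sole branch at this level, so the full 5/24 passes to Oskar's issue by representation.
The 5/24 is divided into 3 equal shares of 5/72 among Eirik, Tove, Brynja.
Eirik is living and takes 5/72.
Tove is living and takes 5/72.
Brynja is living and takes 5/72.
Magnus predeceased; the 5/24 allotted to Magnus's branch passes to Magnus's issue by representation.
The 5/24 is divided into 2 equal shares of 5/48 among Ylva, Vidar.
Ylva is living and takes 5/48.
Vidar is living and takes 5/48.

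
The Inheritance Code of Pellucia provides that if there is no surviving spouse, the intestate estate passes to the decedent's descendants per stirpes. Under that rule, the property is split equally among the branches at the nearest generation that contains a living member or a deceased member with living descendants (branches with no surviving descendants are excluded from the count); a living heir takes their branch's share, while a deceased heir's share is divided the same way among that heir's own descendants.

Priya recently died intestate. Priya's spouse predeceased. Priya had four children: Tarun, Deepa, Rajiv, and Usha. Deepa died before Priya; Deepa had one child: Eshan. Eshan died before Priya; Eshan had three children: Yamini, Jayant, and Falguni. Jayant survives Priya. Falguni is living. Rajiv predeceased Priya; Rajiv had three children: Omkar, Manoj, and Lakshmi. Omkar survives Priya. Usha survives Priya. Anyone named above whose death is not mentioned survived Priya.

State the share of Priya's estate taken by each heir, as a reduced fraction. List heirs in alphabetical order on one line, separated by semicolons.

There is no surviving spouse, so the entire estate passes to Priya's descendants per stirpes.
The estate is divided into 4 equal shares of 1/4 among Tarun, Deepa, Rajiv, Usha.
Tarun is living and takes 1/4.
Deepa predeceased; the 1/4 allotted to Deepa's branch passes to Deepa's issue by representation.
Eshan's line is the sole branch at this level, so the full 1/4 passes to Eshan's issue by representation.
The 1/4 is divided into 3 equal shares of 1/12 among Yamini, Jayant, Falguni.
Yamini is living and takes 1/12.
Jayant is living and takes 1/12.
Falguni is living and takes 1/12.
Rajiv predeceased; the 1/4 allotted to Rajiv's branch passes to Rajiv's issue by representation.
The 1/4 is divided into 3 equal shares of 1/12 among Omkar, Manoj, Lakshmi.
Omkar is living and takes 1/12.
Manoj is living and takes 1/12.
Lakshmi is living and takes 1/12.
Usha is living and takes 1/4.

Falguni 1/12; Jayant 1/12; Lakshmi 1/12; Manoj 1/12; Omkar 1/12; Tarun 1/4; Usha 1/4; Yamini 1/12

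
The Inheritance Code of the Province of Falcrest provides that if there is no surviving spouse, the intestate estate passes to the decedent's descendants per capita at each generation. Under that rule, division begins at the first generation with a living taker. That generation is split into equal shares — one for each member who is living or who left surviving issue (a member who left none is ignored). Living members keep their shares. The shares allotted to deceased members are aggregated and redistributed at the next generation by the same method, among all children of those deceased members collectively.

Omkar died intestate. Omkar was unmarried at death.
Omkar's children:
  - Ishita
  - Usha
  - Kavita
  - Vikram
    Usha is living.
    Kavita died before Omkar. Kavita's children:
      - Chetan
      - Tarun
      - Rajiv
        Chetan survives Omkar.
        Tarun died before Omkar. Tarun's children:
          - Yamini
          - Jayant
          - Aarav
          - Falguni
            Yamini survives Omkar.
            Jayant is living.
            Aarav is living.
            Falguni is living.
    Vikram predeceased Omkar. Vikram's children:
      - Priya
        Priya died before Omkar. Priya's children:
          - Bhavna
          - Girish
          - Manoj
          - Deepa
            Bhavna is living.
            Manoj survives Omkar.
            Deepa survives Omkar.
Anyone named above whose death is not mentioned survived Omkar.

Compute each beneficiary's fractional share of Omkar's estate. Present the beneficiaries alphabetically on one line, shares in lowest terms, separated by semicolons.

There is no surviving spouse, so the entire estate passes to Omkar's descendants per capita at each generation.
At generation 1 (Ishita, Usha, Kavita, Vikram) there are 4 shares of (1)/4 = 1/4 each.
Living: Ishita and Usha — each takes 1/4.
Deceased: Kavita and Vikram. Their combined 1/2 is pooled and carried to generation 2.
At generation 2 (Chetan, Tarun, Rajiv, Priya) there are 4 shares of (1/2)/4 = 1/8 each.
Living: Chetan and Rajiv — each takes 1/8.
Deceased: Tarun and Priya. Their combined 1/4 is pooled and carried to generation 3.
At generation 3 (Yamini, Jayant, Aarav, Falguni, Bhavna, Girish, Manoj, Deepa) there are 8 shares of (1/4)/8 = 1/32 each.
Living: Yamini, Jayant, Aarav, Falguni, Bhavna, Girish, Manoj, and Deepa — each takes 1/32.

Aarav 1/32; Bhavna 1/32; Chetan 1/8; Deepa 1/32; Falguni 1/32; Girish 1/32; Ishita 1/4; Jayant 1/32; Manoj 1/32; Rajiv 1/8; Usha 1/4; Yamini 1/32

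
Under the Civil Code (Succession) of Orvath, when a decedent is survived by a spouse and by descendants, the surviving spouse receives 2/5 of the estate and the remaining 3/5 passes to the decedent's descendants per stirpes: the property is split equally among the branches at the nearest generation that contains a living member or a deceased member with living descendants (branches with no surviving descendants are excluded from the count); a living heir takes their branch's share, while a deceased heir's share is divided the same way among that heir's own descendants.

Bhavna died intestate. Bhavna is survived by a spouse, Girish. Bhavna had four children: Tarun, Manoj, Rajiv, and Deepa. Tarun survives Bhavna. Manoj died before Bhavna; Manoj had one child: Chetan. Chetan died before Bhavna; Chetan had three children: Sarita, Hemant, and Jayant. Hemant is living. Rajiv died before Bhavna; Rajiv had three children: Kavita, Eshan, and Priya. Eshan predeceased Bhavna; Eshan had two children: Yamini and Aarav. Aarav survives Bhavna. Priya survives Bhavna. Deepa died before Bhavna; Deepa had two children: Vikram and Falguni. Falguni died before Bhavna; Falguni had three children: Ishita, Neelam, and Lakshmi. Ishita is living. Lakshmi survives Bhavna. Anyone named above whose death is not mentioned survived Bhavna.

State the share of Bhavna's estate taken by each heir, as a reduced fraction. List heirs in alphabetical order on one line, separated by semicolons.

Girish, as surviving spouse, takes 2/5.
The remaining 3/5 passes to Bhavna's descendants per stirpes.
The 3/5 is divided into 4 equal shares of 3/20 among Tarun, Manoj, Rajiv, Deepa.
Tarun is living and takes 3/20.
Manoj predeceased; the 3/20 allotted to Manoj's branch passes to Manoj's issue by representation.
Chetan's line is the sole branch at this level, so the full 3/20 passes to Chetan's issue by representation.
The 3/20 is divided into 3 equal shares of 1/20 among Sarita, Hemant, Jayant.
Sarita is living and takes 1/20.
Hemant is living and takes 1/20.
Jayant is living and takes 1/20.
Rajiv predeceased; the 3/20 allotted to Rajiv's branch passes to Rajiv's issue by representation.
The 3/20 is divided into 3 equal shares of 1/20 among Kavita, Eshan, Priya.
Kavita is living and takes 1/20.
Eshan predeceased; the 1/20 allotted to Eshan's branch passes to Eshan's issue by representation.
The 1/20 is divided into 2 equal shares of 1/40 among Yamini, Aarav.
Yamini is living and takes 1/40.
Aarav is living and takes 1/40.
Priya is living and takes 1/20.
Deepa predeceased; the 3/20 allotted to Deepa's branch passes to Deepa's issue by representation.
The 3/20 is divided into 2 equal shares of 3/40 among Vikram, Falguni.
Vikram is living and takes 3/40.
Falguni predeceased; the 3/40 allotted to Falguni's branch passes to Falguni's issue by representation.
The 3/40 is divided into 3 equal shares of 1/40 among Ishita, Neelam, Lakshmi.
Ishita is living and takes 1/40.
Neelam is living and takes 1/40.
Lakshmi is living and takes 1/40.

Aarav 1/40; Girish 2/5; Hemant 1/20; Ishita 1/40; Jayant 1/20; Kavita 1/20; Lakshmi 1/40; Neelam 1/40; Priya 1/20; Sarita 1/20; Tarun 3/20; Vikram 3/40; Yamini 1/40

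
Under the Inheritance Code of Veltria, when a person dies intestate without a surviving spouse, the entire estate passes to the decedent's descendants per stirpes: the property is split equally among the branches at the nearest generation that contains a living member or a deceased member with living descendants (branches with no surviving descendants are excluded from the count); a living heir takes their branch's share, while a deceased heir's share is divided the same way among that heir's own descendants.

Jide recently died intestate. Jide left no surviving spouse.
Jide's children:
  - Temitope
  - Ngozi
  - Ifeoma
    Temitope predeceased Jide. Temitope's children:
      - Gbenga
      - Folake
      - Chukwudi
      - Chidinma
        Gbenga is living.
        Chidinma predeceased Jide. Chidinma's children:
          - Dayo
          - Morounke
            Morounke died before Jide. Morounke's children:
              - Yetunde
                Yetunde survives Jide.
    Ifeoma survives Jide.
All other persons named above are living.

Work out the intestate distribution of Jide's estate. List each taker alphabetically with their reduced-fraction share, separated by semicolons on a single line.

There is no surviving spouse, so the entire estate passes to Jide's descendants per stirpes.
The estate is divided into 3 equal shares of 1/3 among Temitope, Ngozi, Ifeoma.
Temitope predeceased; the 1/3 allotted to Temitope's branch passes to Temitope's issue by representation.
The 1/3 is divided into 4 equal shares of 1/12 among Gbenga, Folake, Chukwudi, Chidinma.
Gbenga is living and takes 1/12.
Folake is living and takes 1/12.
Chukwudi is living and takes 1/12.
Chidinma predeceased; the 1/12 allotted to Chidinma's branch passes to Chidinma's issue by representation.
The 1/12 is divided into 2 equal shares of 1/24 among Dayo, Morounke.
Dayo is living and takes 1/24.
Morounke predeceased; the 1/24 allotted to Morounke's branch passes to Morounke's issue by representation.
Yetunde is the sole taker at this level and receives the full 1/24.
Ngozi is living and takes 1/3.
Ifeoma is living and takes 1/3.

Chukwudi 1/12; Dayo 1/24; Folake 1/12; Gbenga 1/12; Ifeoma 1/3; Ngozi 1/3; Yetunde 1/24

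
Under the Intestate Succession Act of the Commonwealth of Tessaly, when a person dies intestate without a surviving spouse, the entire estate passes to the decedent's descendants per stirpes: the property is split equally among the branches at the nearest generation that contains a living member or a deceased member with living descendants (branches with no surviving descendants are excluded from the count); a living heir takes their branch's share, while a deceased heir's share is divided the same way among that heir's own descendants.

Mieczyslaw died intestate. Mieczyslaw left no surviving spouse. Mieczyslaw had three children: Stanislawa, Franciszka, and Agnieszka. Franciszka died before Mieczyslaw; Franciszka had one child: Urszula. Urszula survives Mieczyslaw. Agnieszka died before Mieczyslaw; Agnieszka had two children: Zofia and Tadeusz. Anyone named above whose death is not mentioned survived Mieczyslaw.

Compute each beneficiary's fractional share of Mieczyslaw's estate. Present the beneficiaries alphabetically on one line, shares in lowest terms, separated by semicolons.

There is no surviving spouse, so the entire estate passes to Mieczyslaw's descendants per stirpes.
The estate is divided into 3 equal shares of 1/3 among Stanislawa, Franciszka, Agnieszka.
Stanislawa is living and takes 1/3.
Franciszka predeceased; the 1/3 allotted to Franciszka's branch passes to Franciszka's issue by representation.
Urszula is the sole taker at this level and receives the full 1/3.
Agnieszka predeceased; the 1/3 allotted to Agnieszka's branch passes to Agnieszka's issue by representation.
The 1/3 is divided into 2 equal shares of 1/6 among Zofia, Tadeusz.
Zofia is living and takes 1/6.
Tadeusz is living and takes 1/6.

Stanislawa 1/3; Tadeusz 1/6; Urszula 1/3; Zofia 1/6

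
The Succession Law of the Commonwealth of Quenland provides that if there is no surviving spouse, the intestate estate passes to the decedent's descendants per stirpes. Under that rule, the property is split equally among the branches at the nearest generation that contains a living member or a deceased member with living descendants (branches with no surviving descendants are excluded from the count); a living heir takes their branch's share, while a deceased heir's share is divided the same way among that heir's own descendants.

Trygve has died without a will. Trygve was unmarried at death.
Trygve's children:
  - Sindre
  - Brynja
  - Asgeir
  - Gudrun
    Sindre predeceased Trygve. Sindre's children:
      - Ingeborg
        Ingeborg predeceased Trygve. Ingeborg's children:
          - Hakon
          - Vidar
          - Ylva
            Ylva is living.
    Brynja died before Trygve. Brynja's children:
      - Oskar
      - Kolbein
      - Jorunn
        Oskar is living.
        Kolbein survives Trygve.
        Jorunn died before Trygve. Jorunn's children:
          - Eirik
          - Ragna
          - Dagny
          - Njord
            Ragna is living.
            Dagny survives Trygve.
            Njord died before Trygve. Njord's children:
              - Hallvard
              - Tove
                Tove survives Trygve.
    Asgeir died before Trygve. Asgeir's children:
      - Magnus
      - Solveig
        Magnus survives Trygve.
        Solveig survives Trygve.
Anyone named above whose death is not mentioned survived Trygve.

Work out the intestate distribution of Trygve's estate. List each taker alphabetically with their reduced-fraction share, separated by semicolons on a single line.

There is no surviving spouse, so the entire estate passes to Trygve's descendants per stirpes.
The estate is divided into 4 equal shares of 1/4 among Sindre, Brynja, Asgeir, Gudrun.
Sindre predeceased; the 1/4 allotted to Sindre's branch passes to Sindre's issue by representation.
Ingeborg's line is the sole branch at this level, so the full 1/4 passes to Ingeborg's issue by representation.
The 1/4 is divided into 3 equal shares of 1/12 among Hakon, Vidar, Ylva.
Hakon is living and takes 1/12.
Vidar is living and takes 1/12.
Ylva is living and takes 1/12.
Brynja predeceased; the 1/4 allotted to Brynja's branch passes to Brynja's issue by representation.
The 1/4 is divided into 3 equal shares of 1/12 among Oskar, Kolbein, Jorunn.
Oskar is living and takes 1/12.
Kolbein is living and takes 1/12.
Jorunn predeceased; the 1/12 allotted to Jorunn's branch passes to Jorunn's issue by representation.
The 1/12 is divided into 4 equal shares of 1/48 among Eirik, Ragna, Dagny, Njord.
Eirik is living and takes 1/48.
Ragna is living and takes 1/48.
Dagny is living and takes 1/48.
Njord predeceased; the 1/48 allotted to Njord's branch passes to Njord's issue by representation.
The 1/48 is divided into 2 equal shares of 1/96 among Hallvard, Tove.
Hallvard is living and takes 1/96.
Tove is living and takes 1/96.
Asgeir predeceased; the 1/4 allotted to Asgeir's branch passes to Asgeir's issue by representation.
The 1/4 is divided into 2 equal shares of 1/8 among Magnus, Solveig.
Magnus is living and takes 1/8.
Solveig is living and takes 1/8.
Gudrun is living and takes 1/4.

Dagny 1/48; Eirik 1/48; Gudrun 1/4; Hakon 1/12; Hallvard 1/96; Kolbein 1/12; Magnus 1/8; Oskar 1/12; Ragna 1/48; Solveig 1/8; Tove 1/96; Vidar 1/12; Ylva 1/12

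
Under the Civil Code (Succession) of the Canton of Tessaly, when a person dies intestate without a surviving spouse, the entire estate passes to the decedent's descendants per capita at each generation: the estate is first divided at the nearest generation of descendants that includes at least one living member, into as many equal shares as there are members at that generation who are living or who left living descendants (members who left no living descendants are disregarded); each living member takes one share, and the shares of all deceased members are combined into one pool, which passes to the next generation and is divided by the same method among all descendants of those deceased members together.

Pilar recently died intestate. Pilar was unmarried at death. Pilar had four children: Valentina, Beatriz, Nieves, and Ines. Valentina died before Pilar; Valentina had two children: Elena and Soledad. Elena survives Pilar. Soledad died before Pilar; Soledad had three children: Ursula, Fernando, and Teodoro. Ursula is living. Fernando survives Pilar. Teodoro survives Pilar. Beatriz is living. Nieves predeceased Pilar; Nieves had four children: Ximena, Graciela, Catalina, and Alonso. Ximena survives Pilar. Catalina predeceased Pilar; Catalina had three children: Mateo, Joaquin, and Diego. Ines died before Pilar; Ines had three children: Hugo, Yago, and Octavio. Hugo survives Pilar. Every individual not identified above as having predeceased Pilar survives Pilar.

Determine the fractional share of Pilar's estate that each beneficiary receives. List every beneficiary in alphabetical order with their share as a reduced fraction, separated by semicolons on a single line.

Alonso 1/12; Beatriz 1/4; Diego 1/36; Elena 1/12; Fernando 1/36; Graciela 1/12; Hugo 1/12; Joaquin 1/36; Mateo 1/36; Octavio 1/12; Teodoro 1/36; Ursula 1/36; Ximena 1/12; Yago 1/12

There is no surviving spouse, so the entire estate passes to Pilar's descendants per capita at each generation.
At generation 1 (Valentina, Beatriz, Nieves, Ines) there are 4 shares of (1)/4 = 1/4 each.
Living: Beatriz — each takes 1/4.
Deceased: Valentina, Nieves, and Ines. Their combined 3/4 is pooled and carried to generation 2.
At generation 2 (Elena, Soledad, Ximena, Graciela, Catalina, Alonso, Hugo, Yago, Octavio) there are 9 shares of (3/4)/9 = 1/12 each.
Living: Elena, Ximena, Graciela, Alonso, Hugo, Yago, and Octavio — each takes 1/12.
Deceased: Soledad and Catalina. Their combined 1/6 is pooled and carried to generation 3.
At generation 3 (Ursula, Fernando, Teodoro, Mateo, Joaquin, Diego) there are 6 shares of (1/6)/6 = 1/36 each.
Living: Ursula, Fernando, Teodoro, Mateo, Joaquin, and Diego — each takes 1/36.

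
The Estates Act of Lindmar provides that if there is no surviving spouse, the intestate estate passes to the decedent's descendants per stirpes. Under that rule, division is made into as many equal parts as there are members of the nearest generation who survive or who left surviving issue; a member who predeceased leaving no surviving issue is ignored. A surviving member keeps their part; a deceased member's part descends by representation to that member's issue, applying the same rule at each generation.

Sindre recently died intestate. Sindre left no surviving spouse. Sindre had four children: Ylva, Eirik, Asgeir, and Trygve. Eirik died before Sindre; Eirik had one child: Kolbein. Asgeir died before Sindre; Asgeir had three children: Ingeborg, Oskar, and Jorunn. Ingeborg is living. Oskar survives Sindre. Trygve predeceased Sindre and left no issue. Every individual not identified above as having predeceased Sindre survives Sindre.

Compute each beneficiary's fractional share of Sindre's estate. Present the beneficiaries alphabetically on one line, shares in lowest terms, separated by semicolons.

There is no surviving spouse, so the entire estate passes to Sindre's descendants per stirpes.
Trygve left no surviving issue, so that branch lapses and is disregarded.
The estate is divided into 3 equal shares of 1/3 among Ylva, Eirik, Asgeir.
Ylva is living and takes 1/3.
Eirik predeceased; the 1/3 allotted to Eirik's branch passes to Eirik's issue by representation.
Kolbein is the sole taker at this level and receives the full 1/3.
Asgeir predeceased; the 1/3 allotted to Asgeir's branch passes to Asgeir's issue by representation.
The 1/3 is divided into 3 equal shares of 1/9 among Ingeborg, Oskar, Jorunn.
Ingeborg is living and takes 1/9.
Oskar is living and takes 1/9.
Jorunn is living and takes 1/9.

Ingeborg 1/9; Jorunn 1/9; Kolbein 1/3; Oskar 1/9; Ylva 1/3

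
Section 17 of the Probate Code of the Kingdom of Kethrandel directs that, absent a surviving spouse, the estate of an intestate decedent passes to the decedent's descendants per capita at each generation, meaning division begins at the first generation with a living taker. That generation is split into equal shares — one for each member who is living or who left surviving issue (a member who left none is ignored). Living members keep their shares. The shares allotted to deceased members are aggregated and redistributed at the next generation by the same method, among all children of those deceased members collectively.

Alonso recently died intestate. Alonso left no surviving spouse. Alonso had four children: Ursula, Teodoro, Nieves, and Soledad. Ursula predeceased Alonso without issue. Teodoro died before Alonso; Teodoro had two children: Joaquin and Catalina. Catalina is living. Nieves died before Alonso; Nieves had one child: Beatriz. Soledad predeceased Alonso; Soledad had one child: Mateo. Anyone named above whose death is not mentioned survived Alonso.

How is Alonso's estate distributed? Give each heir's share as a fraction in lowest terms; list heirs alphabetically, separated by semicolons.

Beatriz 1/4; Catalina 1/4; Joaquin 1/4; Mateo 1/4

There is no surviving spouse, so the entire estate passes to Alonso's descendants per capita at each generation.
No one at generation 1 (Teodoro, Nieves, Soledad) is living; moving to the next generation.
At generation 2 (Joaquin, Catalina, Beatriz, Mateo) there are 4 shares of (1)/4 = 1/4 each.
Living: Joaquin, Catalina, Beatriz, and Mateo — each takes 1/4.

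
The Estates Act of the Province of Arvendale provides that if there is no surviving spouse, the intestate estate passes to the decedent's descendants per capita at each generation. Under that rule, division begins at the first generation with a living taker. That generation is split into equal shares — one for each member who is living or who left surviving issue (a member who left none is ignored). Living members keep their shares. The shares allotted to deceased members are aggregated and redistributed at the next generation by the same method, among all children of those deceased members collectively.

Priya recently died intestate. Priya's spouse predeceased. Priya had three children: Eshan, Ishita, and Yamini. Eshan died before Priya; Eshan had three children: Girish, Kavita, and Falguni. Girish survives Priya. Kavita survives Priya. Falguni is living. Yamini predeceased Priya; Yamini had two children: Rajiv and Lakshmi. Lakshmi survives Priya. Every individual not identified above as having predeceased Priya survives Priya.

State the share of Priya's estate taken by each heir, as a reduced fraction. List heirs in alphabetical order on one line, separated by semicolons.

There is no surviving spouse, so the entire estate passes to Priya's descendants per capita at each generation.
At generation 1 (Eshan, Ishita, Yamini) there are 3 shares of (1)/3 = 1/3 each.
Living: Ishita — each takes 1/3.
Deceased: Eshan and Yamini. Their combined 2/3 is pooled and carried to generation 2.
At generation 2 (Girish, Kavita, Falguni, Rajiv, Lakshmi) there are 5 shares of (2/3)/5 = 2/15 each.
Living: Girish, Kavita, Falguni, Rajiv, and Lakshmi — each takes 2/15.

Falguni 2/15; Girish 2/15; Ishita 1/3; Kavita 2/15; Lakshmi 2/15; Rajiv 2/15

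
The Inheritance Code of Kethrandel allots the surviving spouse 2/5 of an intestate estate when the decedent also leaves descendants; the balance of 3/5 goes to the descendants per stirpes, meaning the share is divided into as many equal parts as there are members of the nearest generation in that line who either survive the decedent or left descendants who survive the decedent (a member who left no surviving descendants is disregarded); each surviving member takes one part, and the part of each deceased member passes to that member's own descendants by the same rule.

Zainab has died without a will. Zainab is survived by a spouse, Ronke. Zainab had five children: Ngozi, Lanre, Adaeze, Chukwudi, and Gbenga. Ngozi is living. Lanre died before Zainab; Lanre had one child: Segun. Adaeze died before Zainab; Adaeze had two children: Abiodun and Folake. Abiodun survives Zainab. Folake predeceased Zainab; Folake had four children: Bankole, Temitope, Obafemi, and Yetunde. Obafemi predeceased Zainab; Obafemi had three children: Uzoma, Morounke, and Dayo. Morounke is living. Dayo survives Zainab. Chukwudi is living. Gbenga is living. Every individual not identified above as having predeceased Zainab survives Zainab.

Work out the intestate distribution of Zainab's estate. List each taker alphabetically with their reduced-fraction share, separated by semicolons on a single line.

Ronke, as surviving spouse, takes 2/5.
The remaining 3/5 passes to Zainab's descendants per stirpes.
The 3/5 is divided into 5 equal shares of 3/25 among Ngozi, Lanre, Adaeze, Chukwudi, Gbenga.
Ngozi is living and takes 3/25.
Lanre predeceased; the 3/25 allotted to Lanre's branch passes to Lanre's issue by representation.
Segun is the sole taker at this level and receives the full 3/25.
Adaeze predeceased; the 3/25 allotted to Adaeze's branch passes to Adaeze's issue by representation.
The 3/25 is divided into 2 equal shares of 3/50 among Abiodun, Folake.
Abiodun is living and takes 3/50.
Folake predeceased; the 3/50 allotted to Folake's branch passes to Folake's issue by representation.
The 3/50 is divided into 4 equal shares of 3/200 among Bankole, Temitope, Obafemi, Yetunde.
Bankole is living and takes 3/200.
Temitope is living and takes 3/200.
Obafemi predeceased; the 3/200 allotted to Obafemi's branch passes to Obafemi's issue by representation.
The 3/200 is divided into 3 equal shares of 1/200 among Uzoma, Morounke, Dayo.
Uzoma is living and takes 1/200.
Morounke is living and takes 1/200.
Dayo is living and takes 1/200.
Yetunde is living and takes 3/200.
Chukwudi is living and takes 3/25.
Gbenga is living and takes 3/25.

Abiodun 3/50; Bankole 3/200; Chukwudi 3/25; Dayo 1/200; Gbenga 3/25; Morounke 1/200; Ngozi 3/25; Ronke 2/5; Segun 3/25; Temitope 3/200; Uzoma 1/200; Yetunde 3/200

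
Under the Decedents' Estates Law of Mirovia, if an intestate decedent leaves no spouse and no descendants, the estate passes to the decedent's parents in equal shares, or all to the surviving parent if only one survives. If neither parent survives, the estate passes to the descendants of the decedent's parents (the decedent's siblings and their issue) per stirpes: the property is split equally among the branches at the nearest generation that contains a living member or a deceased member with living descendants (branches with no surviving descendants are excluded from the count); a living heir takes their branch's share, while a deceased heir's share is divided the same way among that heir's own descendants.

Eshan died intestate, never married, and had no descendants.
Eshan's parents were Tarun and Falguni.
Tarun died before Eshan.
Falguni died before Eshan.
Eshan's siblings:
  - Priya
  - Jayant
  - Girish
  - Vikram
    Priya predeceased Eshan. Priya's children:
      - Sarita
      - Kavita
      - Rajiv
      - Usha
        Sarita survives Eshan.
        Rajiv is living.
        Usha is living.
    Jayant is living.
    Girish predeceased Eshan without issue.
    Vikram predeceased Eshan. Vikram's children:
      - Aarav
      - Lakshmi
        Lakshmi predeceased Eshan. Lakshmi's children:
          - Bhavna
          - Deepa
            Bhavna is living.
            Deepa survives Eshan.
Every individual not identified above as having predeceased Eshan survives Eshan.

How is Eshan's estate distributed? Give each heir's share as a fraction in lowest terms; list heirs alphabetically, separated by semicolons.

Aarav 1/6; Bhavna 1/12; Deepa 1/12; Jayant 1/3; Kavita 1/12; Rajiv 1/12; Sarita 1/12; Usha 1/12

Neither parent survives and there are no descendants, so the estate passes to Eshan's siblings and their issue per stirpes.
Girish left no surviving issue, so that branch lapses and is disregarded.
The estate is divided into 3 equal shares of 1/3 among Priya, Jayant, Vikram.
Priya predeceased; the 1/3 allotted to Priya's branch passes to Priya's issue by representation.
The 1/3 is divided into 4 equal shares of 1/12 among Sarita, Kavita, Rajiv, Usha.
Sarita is living and takes 1/12.
Kavita is living and takes 1/12.
Rajiv is living and takes 1/12.
Usha is living and takes 1/12.
Jayant is living and takes 1/3.
Vikram predeceased; the 1/3 allotted to Vikram's branch passes to Vikram's issue by representation.
The 1/3 is divided into 2 equal shares of 1/6 among Aarav, Lakshmi.
Aarav is living and takes 1/6.
Lakshmi predeceased; the 1/6 allotted to Lakshmi's branch passes to Lakshmi's issue by representation.
The 1/6 is divided into 2 equal shares of 1/12 among Bhavna, Deepa.
Bhavna is living and takes 1/12.
Deepa is living and takes 1/12.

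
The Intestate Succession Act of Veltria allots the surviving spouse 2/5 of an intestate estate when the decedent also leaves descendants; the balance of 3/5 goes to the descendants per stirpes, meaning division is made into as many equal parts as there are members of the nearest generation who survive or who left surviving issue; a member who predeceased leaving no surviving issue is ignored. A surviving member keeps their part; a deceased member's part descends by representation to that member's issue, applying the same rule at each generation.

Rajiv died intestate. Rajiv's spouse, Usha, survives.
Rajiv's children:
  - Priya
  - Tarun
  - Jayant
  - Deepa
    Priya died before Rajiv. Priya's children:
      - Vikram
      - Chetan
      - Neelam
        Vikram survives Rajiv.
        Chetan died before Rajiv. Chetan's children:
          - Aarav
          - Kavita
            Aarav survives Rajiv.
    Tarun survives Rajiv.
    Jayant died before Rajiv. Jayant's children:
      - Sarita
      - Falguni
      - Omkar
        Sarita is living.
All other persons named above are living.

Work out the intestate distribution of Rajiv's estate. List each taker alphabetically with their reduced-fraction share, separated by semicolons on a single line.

Usha, as surviving spouse, takes 2/5.
The remaining 3/5 passes to Rajiv's descendants per stirpes.
The 3/5 is divided into 4 equal shares of 3/20 among Priya, Tarun, Jayant, Deepa.
Priya predeceased; the 3/20 allotted to Priya's branch passes to Priya's issue by representation.
The 3/20 is divided into 3 equal shares of 1/20 among Vikram, Chetan, Neelam.
Vikram is living and takes 1/20.
Chetan predeceased; the 1/20 allotted to Chetan's branch passes to Chetan's issue by representation.
The 1/20 is divided into 2 equal shares of 1/40 among Aarav, Kavita.
Aarav is living and takes 1/40.
Kavita is living and takes 1/40.
Neelam is living and takes 1/20.
Tarun is living and takes 3/20.
Jayant predeceased; the 3/20 allotted to Jayant's branch passes to Jayant's issue by representation.
The 3/20 is divided into 3 equal shares of 1/20 among Sarita, Falguni, Omkar.
Sarita is living and takes 1/20.
Falguni is living and takes 1/20.
Omkar is living and takes 1/20.
Deepa is living and takes 3/20.

Aarav 1/40; Deepa 3/20; Falguni 1/20; Kavita 1/40; Neelam 1/20; Omkar 1/20; Sarita 1/20; Tarun 3/20; Usha 2/5; Vikram 1/20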